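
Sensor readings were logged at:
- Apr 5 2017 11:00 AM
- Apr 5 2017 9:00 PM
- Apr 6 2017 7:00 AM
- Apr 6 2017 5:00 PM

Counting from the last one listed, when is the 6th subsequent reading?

Apr 9 2017 5:00 AM

Spacing: 10, 10, 10 h — constant 10 h.
Apr 6 2017 5:00 PM + 10 h = Apr 7 2017 3:00 AM.
Apr 7 2017 3:00 AM + 10 h = Apr 7 2017 1:00 PM.
Apr 7 2017 1:00 PM + 10 h = Apr 7 2017 11:00 PM.
Apr 7 2017 11:00 PM + 10 h = Apr 8 2017 9:00 AM.
Apr 8 2017 9:00 AM + 10 h = Apr 8 2017 7:00 PM.
Apr 8 2017 7:00 PM + 10 h = Apr 9 2017 5:00 AM.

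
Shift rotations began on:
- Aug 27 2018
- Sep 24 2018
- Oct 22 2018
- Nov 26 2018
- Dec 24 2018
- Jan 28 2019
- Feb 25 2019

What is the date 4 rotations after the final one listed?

Jun 24 2019

These are Mondays at 28- or 35-day spacing (28, 28, 35, 28, 35, 28).
The pattern: 4th Monday of the month.
4th Monday of March 2019: Mar 25 2019.
4th Monday of April 2019: Apr 22 2019.
May 2019 — 4th Monday is May 27 2019.
4th Monday of June 2019: Jun 24 2019.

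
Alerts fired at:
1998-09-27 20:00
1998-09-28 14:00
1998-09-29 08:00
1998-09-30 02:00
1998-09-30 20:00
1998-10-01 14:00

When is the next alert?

1998-10-02 08:00

Spacing: 18, 18, 18, 18, 18 h — constant 18 h.
1998-10-01 14:00 + 18 h = 1998-10-02 08:00.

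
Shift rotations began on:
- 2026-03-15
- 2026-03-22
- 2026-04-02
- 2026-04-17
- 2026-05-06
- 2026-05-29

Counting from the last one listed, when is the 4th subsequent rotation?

2026-10-08

Gaps: 7, 11, 15, 19, 23 days — each gap is 4 larger than the previous one.
Next gap: 27 days. 2026-05-29 + 27 days = 2026-06-25.
Next gap: 31 days. 2026-06-25 + 31 days = 2026-07-26.
Next gap: 35 days. 2026-07-26 + 35 days = 2026-08-30.
Next gap: 39 days. 2026-08-30 + 39 days = 2026-10-08.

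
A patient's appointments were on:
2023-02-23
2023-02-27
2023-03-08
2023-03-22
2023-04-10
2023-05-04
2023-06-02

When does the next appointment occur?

Gaps: 4, 9, 14, 19, 24, 29 days — each gap is 5 larger than the previous one.
Next gap: 34 days. 2023-06-02 + 34 days = 2023-07-06.

2023-07-06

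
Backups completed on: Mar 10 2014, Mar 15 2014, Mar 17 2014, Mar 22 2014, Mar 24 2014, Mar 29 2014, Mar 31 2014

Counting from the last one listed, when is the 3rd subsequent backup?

Every event lands on a Monday or Saturday (gaps cycle 5, 2, 5, 2, 5, 2).
So the schedule is: every Monday and Saturday.
Next Saturday: Apr 5 2014.
The following Monday is Apr 7 2014.
The following Saturday is Apr 12 2014.

Apr 12 2014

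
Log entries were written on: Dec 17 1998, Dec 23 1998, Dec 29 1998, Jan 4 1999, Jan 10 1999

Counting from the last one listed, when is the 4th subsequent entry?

The spacing is 6, 6, 6, 6 days — always 6 days.
Jan 10 1999 + 6 days = Jan 16 1999.
Jan 16 1999 + 6 days = Jan 22 1999.
Jan 22 1999 + 6 days = Jan 28 1999.
Jan 28 1999 + 6 days = Feb 3 1999.

Feb 3 1999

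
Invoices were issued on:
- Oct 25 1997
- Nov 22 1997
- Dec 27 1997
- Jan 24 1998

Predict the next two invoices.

Feb 28 1998, Mar 28 1998

All dates are Saturdays, 28, 35, 28 days apart.
Specifically, the 4th Saturday of each month.
February 1998 — 4th Saturday is Feb 28 1998.
4th Saturday of March 1998: Mar 28 1998.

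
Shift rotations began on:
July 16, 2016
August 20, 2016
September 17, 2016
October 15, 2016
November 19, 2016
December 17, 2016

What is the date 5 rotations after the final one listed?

These are Saturdays at 28- or 35-day spacing (35, 28, 28, 35, 28).
The pattern: 3rd Saturday of the month.
3rd Saturday of January 2017: January 21, 2017.
February 2017 — 3rd Saturday is February 18, 2017.
3rd Saturday of March 2017: March 18, 2017.
3rd Saturday of April 2017: April 15, 2017.
May 2017 — 3rd Saturday is May 20, 2017.

May 20, 2017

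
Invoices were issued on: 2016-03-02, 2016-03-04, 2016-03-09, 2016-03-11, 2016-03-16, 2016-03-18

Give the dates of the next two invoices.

2016-03-23, 2016-03-25

Gaps: 2, 5, 2, 5, 2 days — not constant, but cyclic with period 2.
The events fall on every Wednesday and Friday.
Next Wednesday: 2016-03-23.
The following Friday is 2016-03-25.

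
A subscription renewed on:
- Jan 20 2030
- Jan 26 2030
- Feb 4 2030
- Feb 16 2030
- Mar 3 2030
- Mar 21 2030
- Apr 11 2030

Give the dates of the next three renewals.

Intervals are 6, 9, 12, 15, 18, 21 days — an arithmetic progression with common difference 3.
Next gap: 24 days. Apr 11 2030 + 24 days = May 5 2030.
Next gap: 27 days. May 5 2030 + 27 days = Jun 1 2030.
Next gap: 30 days. Jun 1 2030 + 30 days = Jul 1 2030.

May 5 2030, Jun 1 2030, Jul 1 2030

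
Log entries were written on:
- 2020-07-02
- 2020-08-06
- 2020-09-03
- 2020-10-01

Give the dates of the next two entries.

2020-11-05, 2020-12-03

Gaps: 35, 28, 28 days — a mix of 28 and 35. Every date is a Thursday.
Each is the 1st Thursday of its month.
November 2020 — 1st Thursday is 2020-11-05.
1st Thursday of December 2020: 2020-12-03.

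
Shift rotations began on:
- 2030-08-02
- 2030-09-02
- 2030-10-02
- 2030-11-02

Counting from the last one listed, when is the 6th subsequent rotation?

2031-05-02

Each date is the 2nd; the gaps (31, 30, 31) track the month lengths.
The rule is the 2nd of each month.
December 2030: 2030-12-02.
January 2031: 2031-01-02.
Next: February 2031 → 2031-02-02.
March 2031: 2031-03-02.
April 2031: 2031-04-02.
Next: May 2031 → 2031-05-02.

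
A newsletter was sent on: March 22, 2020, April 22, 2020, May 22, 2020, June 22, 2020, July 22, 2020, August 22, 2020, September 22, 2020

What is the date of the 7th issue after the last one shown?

Gaps: 31, 30, 31, 30, 31, 31 days — not constant. Every event is on the 22nd of the month.
Pattern: the 22nd of each month.
Next: October 2020 → October 22, 2020.
November 2020: November 22, 2020.
Next: December 2020 → December 22, 2020.
January 2021: January 22, 2021.
February 2021: February 22, 2021.
Next: March 2021 → March 22, 2021.
Next: April 2021 → April 22, 2021.

April 22, 2021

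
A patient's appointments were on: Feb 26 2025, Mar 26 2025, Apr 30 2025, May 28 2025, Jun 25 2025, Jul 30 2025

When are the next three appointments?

Every date is a Wednesday; gaps 28, 35, 28, 28, 35 days.
Each is the last Wednesday of its month (at least one falls on the 29th or later, ruling out '4th Wednesday').
Last Wednesday of August 2025: Aug 27 2025.
Last Wednesday of September 2025: Sep 24 2025.
October 2025 ends with Wednesday Oct 29 2025.

Aug 27 2025, Sep 24 2025, Oct 29 2025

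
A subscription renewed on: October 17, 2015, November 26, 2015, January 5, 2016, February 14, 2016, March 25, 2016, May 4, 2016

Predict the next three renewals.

Every event comes 40 days after the last (40, 40, 40, 40, 40).
May 4, 2016 + 40 days = June 13, 2016.
June 13, 2016 + 40 days = July 23, 2016.
July 23, 2016 + 40 days = September 1, 2016.

June 13, 2016; July 23, 2016; September 1, 2016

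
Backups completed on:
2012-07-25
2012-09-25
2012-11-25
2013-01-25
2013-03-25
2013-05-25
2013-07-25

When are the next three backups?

2013-09-25, 2013-11-25, 2014-01-25

Each date is the 25th; the gaps (62, 61, 61, 59, 61, 61) track the month lengths.
The rule is the 25th of every 2 months.
September 2013: 2013-09-25.
Next: November 2013 → 2013-11-25.
January 2014: 2014-01-25.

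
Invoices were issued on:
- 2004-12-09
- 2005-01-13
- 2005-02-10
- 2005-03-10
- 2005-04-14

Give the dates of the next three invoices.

2005-05-12, 2005-06-09, 2005-07-14

These are Thursdays at 28- or 35-day spacing (35, 28, 28, 35).
The pattern: 2nd Thursday of the month.
2nd Thursday of May 2005: 2005-05-12.
2nd Thursday of June 2005: 2005-06-09.
July 2005 — 2nd Thursday is 2005-07-14.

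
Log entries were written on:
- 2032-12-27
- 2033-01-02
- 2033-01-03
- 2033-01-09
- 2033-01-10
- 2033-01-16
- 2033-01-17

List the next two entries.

2033-01-23, 2033-01-24

Gaps: 6, 1, 6, 1, 6, 1 days — not constant, but cyclic with period 2.
The events fall on every Monday and Sunday.
The following Sunday is 2033-01-23.
The following Monday is 2033-01-24.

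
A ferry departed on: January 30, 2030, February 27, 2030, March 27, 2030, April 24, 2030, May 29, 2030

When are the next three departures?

These are Wednesdays with 28, 28, 28, 35-day gaps.
Each is the final Wednesday of its month — January 30, 2030 is past the 28th, so '4th Wednesday' doesn't fit.
Last Wednesday of June 2030: June 26, 2030.
Last Wednesday of July 2030: July 31, 2030.
Last Wednesday of August 2030: August 28, 2030.

June 26, 2030; July 31, 2030; August 28, 2030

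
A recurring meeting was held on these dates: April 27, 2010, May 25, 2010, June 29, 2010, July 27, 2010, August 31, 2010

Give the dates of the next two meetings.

September 28, 2010; October 26, 2010

These are Tuesdays with 28, 35, 28, 35-day gaps.
Each is the final Tuesday of its month — June 29, 2010 is past the 28th, so '4th Tuesday' doesn't fit.
September 2010 ends with Tuesday September 28, 2010.
October 2010 ends with Tuesday October 26, 2010.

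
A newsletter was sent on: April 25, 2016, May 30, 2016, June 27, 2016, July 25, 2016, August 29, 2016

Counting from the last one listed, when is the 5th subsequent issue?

January 30, 2017

These are Mondays with 35, 28, 28, 35-day gaps.
Each is the final Monday of its month — May 30, 2016 is past the 28th, so '4th Monday' doesn't fit.
September 2016 ends with Monday September 26, 2016.
October 2016 ends with Monday October 31, 2016.
November 2016 ends with Monday November 28, 2016.
December 2016 ends with Monday December 26, 2016.
January 2017 ends with Monday January 30, 2017.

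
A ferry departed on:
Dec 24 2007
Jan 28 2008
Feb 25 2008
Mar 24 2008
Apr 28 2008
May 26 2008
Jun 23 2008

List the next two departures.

Jul 28 2008, Aug 25 2008

These are Mondays at 28- or 35-day spacing (35, 28, 28, 35, 28, 28).
The pattern: 4th Monday of the month.
July 2008 — 4th Monday is Jul 28 2008.
August 2008 — 4th Monday is Aug 25 2008.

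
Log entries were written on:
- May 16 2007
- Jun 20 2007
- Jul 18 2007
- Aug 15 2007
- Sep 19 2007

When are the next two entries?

These are Wednesdays at 28- or 35-day spacing (35, 28, 28, 35).
The pattern: 3rd Wednesday of the month.
3rd Wednesday of October 2007: Oct 17 2007.
November 2007 — 3rd Wednesday is Nov 21 2007.

Oct 17 2007, Nov 21 2007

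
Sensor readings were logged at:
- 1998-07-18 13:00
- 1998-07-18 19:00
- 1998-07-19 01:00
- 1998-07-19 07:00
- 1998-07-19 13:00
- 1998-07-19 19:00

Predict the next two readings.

Spacing: 6, 6, 6, 6, 6 h — constant 6 h.
1998-07-19 19:00 + 6 h = 1998-07-20 01:00.
1998-07-20 01:00 + 6 h = 1998-07-20 07:00.

1998-07-20 01:00, 1998-07-20 07:00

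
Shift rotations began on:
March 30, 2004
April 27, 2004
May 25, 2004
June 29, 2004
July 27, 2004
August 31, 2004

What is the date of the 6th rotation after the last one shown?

Every date is a Tuesday; gaps 28, 28, 35, 28, 35 days.
Each is the last Tuesday of its month (at least one falls on the 29th or later, ruling out '4th Tuesday').
Last Tuesday of September 2004: September 28, 2004.
October 2004 ends with Tuesday October 26, 2004.
Last Tuesday of November 2004: November 30, 2004.
December 2004 ends with Tuesday December 28, 2004.
January 2005 ends with Tuesday January 25, 2005.
Last Tuesday of February 2005: February 22, 2005.

February 22, 2005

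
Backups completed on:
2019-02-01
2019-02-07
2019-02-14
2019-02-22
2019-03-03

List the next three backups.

The spacing grows by 1 each time: 6, 7, 8, 9 days.
Next gap: 10 days. 2019-03-03 + 10 days = 2019-03-13.
Next gap: 11 days. 2019-03-13 + 11 days = 2019-03-24.
Next gap: 12 days. 2019-03-24 + 12 days = 2019-04-05.

2019-03-13, 2019-03-24, 2019-04-05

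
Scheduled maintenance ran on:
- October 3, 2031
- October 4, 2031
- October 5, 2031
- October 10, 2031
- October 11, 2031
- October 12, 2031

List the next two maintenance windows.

October 17, 2031; October 18, 2031

Every event lands on a Friday or Saturday or Sunday (gaps cycle 1, 1, 5, 1, 1).
So the schedule is: every Friday, Saturday and Sunday.
Next Friday: October 17, 2031.
Next Saturday: October 18, 2031.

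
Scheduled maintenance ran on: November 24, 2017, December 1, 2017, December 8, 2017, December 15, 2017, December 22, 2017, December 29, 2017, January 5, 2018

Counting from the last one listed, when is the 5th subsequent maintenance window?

February 9, 2018

Every event comes 7 days after the last (7, 7, 7, 7, 7, 7).
January 5, 2018 + 7 days = January 12, 2018.
January 12, 2018 + 7 days = January 19, 2018.
January 19, 2018 + 7 days = January 26, 2018.
January 26, 2018 + 7 days = February 2, 2018.
February 2, 2018 + 7 days = February 9, 2018.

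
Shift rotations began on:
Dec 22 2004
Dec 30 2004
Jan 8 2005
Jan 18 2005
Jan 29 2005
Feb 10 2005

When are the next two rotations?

Intervals are 8, 9, 10, 11, 12 days — an arithmetic progression with common difference 1.
Next gap: 13 days. Feb 10 2005 + 13 days = Feb 23 2005.
Next gap: 14 days. Feb 23 2005 + 14 days = Mar 9 2005.

Feb 23 2005, Mar 9 2005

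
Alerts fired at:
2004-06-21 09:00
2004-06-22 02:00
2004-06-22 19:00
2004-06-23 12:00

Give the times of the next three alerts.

2004-06-24 05:00, 2004-06-24 22:00, 2004-06-25 15:00

The interval is a steady 17 hours (17, 17, 17).
2004-06-23 12:00 + 17 h = 2004-06-24 05:00.
2004-06-24 05:00 + 17 h = 2004-06-24 22:00.
2004-06-24 22:00 + 17 h = 2004-06-25 15:00.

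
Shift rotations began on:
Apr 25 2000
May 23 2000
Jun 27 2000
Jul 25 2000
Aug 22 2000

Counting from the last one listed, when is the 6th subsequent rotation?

Feb 27 2001

Gaps: 28, 35, 28, 28 days — a mix of 28 and 35. Every date is a Tuesday.
Each is the 4th Tuesday of its month.
4th Tuesday of September 2000: Sep 26 2000.
4th Tuesday of October 2000: Oct 24 2000.
November 2000 — 4th Tuesday is Nov 28 2000.
December 2000 — 4th Tuesday is Dec 26 2000.
4th Tuesday of January 2001: Jan 23 2001.
February 2001 — 4th Tuesday is Feb 27 2001.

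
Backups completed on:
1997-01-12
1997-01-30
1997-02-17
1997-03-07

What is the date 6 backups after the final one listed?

1997-06-23

The spacing is 18, 18, 18 days — always 18 days.
1997-03-07 + 18 days = 1997-03-25.
1997-03-25 + 18 days = 1997-04-12.
1997-04-12 + 18 days = 1997-04-30.
1997-04-30 + 18 days = 1997-05-18.
1997-05-18 + 18 days = 1997-06-05.
1997-06-05 + 18 days = 1997-06-23.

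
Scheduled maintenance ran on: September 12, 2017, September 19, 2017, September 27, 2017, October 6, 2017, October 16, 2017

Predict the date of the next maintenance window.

The spacing grows by 1 each time: 7, 8, 9, 10 days.
Next gap: 11 days. October 16, 2017 + 11 days = October 27, 2017.

October 27, 2017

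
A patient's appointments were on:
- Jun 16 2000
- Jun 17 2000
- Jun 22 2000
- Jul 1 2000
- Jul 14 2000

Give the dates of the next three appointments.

Intervals are 1, 5, 9, 13 days — an arithmetic progression with common difference 4.
Next gap: 17 days. Jul 14 2000 + 17 days = Jul 31 2000.
Next gap: 21 days. Jul 31 2000 + 21 days = Aug 21 2000.
Next gap: 25 days. Aug 21 2000 + 25 days = Sep 15 2000.

Jul 31 2000, Aug 21 2000, Sep 15 2000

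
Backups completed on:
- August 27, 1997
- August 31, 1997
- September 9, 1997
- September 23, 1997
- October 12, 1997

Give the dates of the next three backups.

Gaps: 4, 9, 14, 19 days — each gap is 5 larger than the previous one.
Next gap: 24 days. October 12, 1997 + 24 days = November 5, 1997.
Next gap: 29 days. November 5, 1997 + 29 days = December 4, 1997.
Next gap: 34 days. December 4, 1997 + 34 days = January 7, 1998.

November 5, 1997; December 4, 1997; January 7, 1998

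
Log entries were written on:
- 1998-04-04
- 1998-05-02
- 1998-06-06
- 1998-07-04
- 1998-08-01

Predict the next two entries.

1998-09-05, 1998-10-03

All dates are Saturdays, 28, 35, 28, 28 days apart.
Specifically, the 1st Saturday of each month.
September 1998 — 1st Saturday is 1998-09-05.
1st Saturday of October 1998: 1998-10-03.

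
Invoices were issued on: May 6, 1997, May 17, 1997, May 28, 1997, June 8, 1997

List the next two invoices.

Every event comes 11 days after the last (11, 11, 11).
June 8, 1997 + 11 days = June 19, 1997.
June 19, 1997 + 11 days = June 30, 1997.

June 19, 1997; June 30, 1997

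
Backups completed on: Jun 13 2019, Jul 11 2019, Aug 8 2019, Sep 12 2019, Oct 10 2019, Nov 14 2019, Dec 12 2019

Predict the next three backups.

Jan 9 2020, Feb 13 2020, Mar 12 2020

These are Thursdays at 28- or 35-day spacing (28, 28, 35, 28, 35, 28).
The pattern: 2nd Thursday of the month.
2nd Thursday of January 2020: Jan 9 2020.
2nd Thursday of February 2020: Feb 13 2020.
2nd Thursday of March 2020: Mar 12 2020.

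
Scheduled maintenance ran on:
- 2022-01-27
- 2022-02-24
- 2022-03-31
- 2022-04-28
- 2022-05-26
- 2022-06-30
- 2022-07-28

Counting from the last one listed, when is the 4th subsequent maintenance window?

These are Thursdays with 28, 35, 28, 28, 35, 28-day gaps.
Each is the final Thursday of its month — 2022-03-31 is past the 28th, so '4th Thursday' doesn't fit.
August 2022 ends with Thursday 2022-08-25.
Last Thursday of September 2022: 2022-09-29.
Last Thursday of October 2022: 2022-10-27.
Last Thursday of November 2022: 2022-11-24.

2022-11-24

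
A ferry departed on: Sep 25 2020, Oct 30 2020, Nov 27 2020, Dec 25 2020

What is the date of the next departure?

Jan 29 2021

All Fridays; the gaps (35, 28, 28) vary with month length.
This is the last Friday of each month.
Last Friday of January 2021: Jan 29 2021.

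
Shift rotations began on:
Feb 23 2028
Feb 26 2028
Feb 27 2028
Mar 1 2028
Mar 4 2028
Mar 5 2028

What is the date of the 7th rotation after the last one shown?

The gap pattern 3, 1, 3, 3, 1 repeats every 3 events.
These are the Wednesdays, Saturdays and Sundays of each week.
Next Wednesday: Mar 8 2028.
The following Saturday is Mar 11 2028.
The following Sunday is Mar 12 2028.
Next Wednesday: Mar 15 2028.
Next Saturday: Mar 18 2028.
Next Sunday: Mar 19 2028.
The following Wednesday is Mar 22 2028.

Mar 22 2028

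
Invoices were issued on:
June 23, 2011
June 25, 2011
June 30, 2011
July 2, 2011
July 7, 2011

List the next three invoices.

The gap pattern 2, 5, 2, 5 repeats every 2 events.
These are the Thursdays and Saturdays of each week.
The following Saturday is July 9, 2011.
Next Thursday: July 14, 2011.
The following Saturday is July 16, 2011.

July 9, 2011; July 14, 2011; July 16, 2011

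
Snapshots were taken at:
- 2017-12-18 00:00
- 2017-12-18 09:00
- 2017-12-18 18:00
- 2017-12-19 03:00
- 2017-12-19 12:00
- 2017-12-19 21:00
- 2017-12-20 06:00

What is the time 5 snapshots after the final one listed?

Spacing: 9, 9, 9, 9, 9, 9 h — constant 9 h.
2017-12-20 06:00 + 9 h = 2017-12-20 15:00.
2017-12-20 15:00 + 9 h = 2017-12-21 00:00.
2017-12-21 00:00 + 9 h = 2017-12-21 09:00.
2017-12-21 09:00 + 9 h = 2017-12-21 18:00.
2017-12-21 18:00 + 9 h = 2017-12-22 03:00.

2017-12-22 03:00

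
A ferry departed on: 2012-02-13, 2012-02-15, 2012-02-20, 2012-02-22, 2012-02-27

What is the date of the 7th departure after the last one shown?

Gaps: 2, 5, 2, 5 days — not constant, but cyclic with period 2.
The events fall on every Monday and Wednesday.
The following Wednesday is 2012-02-29.
Next Monday: 2012-03-05.
The following Wednesday is 2012-03-07.
Next Monday: 2012-03-12.
The following Wednesday is 2012-03-14.
The following Monday is 2012-03-19.
The following Wednesday is 2012-03-21.

2012-03-21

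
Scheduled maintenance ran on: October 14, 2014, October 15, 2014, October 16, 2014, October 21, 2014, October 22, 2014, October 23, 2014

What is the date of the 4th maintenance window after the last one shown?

The gap pattern 1, 1, 5, 1, 1 repeats every 3 events.
These are the Tuesdays, Wednesdays and Thursdays of each week.
Next Tuesday: October 28, 2014.
Next Wednesday: October 29, 2014.
Next Thursday: October 30, 2014.
The following Tuesday is November 4, 2014.

November 4, 2014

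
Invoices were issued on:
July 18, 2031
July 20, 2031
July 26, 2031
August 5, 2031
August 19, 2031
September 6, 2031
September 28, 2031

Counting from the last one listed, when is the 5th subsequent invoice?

Gaps: 2, 6, 10, 14, 18, 22 days — each gap is 4 larger than the previous one.
Next gap: 26 days. September 28, 2031 + 26 days = October 24, 2031.
Next gap: 30 days. October 24, 2031 + 30 days = November 23, 2031.
Next gap: 34 days. November 23, 2031 + 34 days = December 27, 2031.
Next gap: 38 days. December 27, 2031 + 38 days = February 3, 2032.
Next gap: 42 days. February 3, 2032 + 42 days = March 16, 2032.

March 16, 2032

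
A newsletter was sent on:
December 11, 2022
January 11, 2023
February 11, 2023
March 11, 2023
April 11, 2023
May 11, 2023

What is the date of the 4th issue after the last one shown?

September 11, 2023

Each date is the 11th; the gaps (31, 31, 28, 31, 30) track the month lengths.
The rule is the 11th of each month.
Next: June 2023 → June 11, 2023.
July 2023: July 11, 2023.
Next: August 2023 → August 11, 2023.
Next: September 2023 → September 11, 2023.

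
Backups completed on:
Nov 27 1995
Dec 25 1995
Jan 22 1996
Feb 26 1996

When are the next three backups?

Mar 25 1996, Apr 22 1996, May 27 1996

These are Mondays at 28- or 35-day spacing (28, 28, 35).
The pattern: 4th Monday of the month.
4th Monday of March 1996: Mar 25 1996.
April 1996 — 4th Monday is Apr 22 1996.
May 1996 — 4th Monday is May 27 1996.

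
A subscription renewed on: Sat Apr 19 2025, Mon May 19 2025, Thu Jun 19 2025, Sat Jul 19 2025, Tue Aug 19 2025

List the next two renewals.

Fri Sep 19 2025, Sun Oct 19 2025

The day-of-month is always 19 (30, 31, 30, 31 days between events).
So this recurs on the 19th of each month.
September 2025: Fri Sep 19 2025.
Next: October 2025 → Sun Oct 19 2025.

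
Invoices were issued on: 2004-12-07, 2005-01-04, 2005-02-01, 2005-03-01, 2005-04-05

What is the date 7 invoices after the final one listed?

2005-11-01

All dates are Tuesdays, 28, 28, 28, 35 days apart.
Specifically, the 1st Tuesday of each month.
May 2005 — 1st Tuesday is 2005-05-03.
1st Tuesday of June 2005: 2005-06-07.
July 2005 — 1st Tuesday is 2005-07-05.
1st Tuesday of August 2005: 2005-08-02.
September 2005 — 1st Tuesday is 2005-09-06.
1st Tuesday of October 2005: 2005-10-04.
November 2005 — 1st Tuesday is 2005-11-01.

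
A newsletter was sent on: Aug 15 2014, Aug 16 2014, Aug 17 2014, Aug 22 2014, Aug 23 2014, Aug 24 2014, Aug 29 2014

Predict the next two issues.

Aug 30 2014, Aug 31 2014

Every event lands on a Friday or Saturday or Sunday (gaps cycle 1, 1, 5, 1, 1, 5).
So the schedule is: every Friday, Saturday and Sunday.
Next Saturday: Aug 30 2014.
Next Sunday: Aug 31 2014.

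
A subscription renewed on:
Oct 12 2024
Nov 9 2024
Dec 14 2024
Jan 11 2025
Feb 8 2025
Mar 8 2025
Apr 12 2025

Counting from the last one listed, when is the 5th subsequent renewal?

These are Saturdays at 28- or 35-day spacing (28, 35, 28, 28, 28, 35).
The pattern: 2nd Saturday of the month.
2nd Saturday of May 2025: May 10 2025.
2nd Saturday of June 2025: Jun 14 2025.
July 2025 — 2nd Saturday is Jul 12 2025.
August 2025 — 2nd Saturday is Aug 9 2025.
2nd Saturday of September 2025: Sep 13 2025.

Sep 13 2025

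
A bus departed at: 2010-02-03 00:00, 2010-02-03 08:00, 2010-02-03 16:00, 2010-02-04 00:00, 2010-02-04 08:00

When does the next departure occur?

2010-02-04 16:00

Gaps: 8, 8, 8, 8 hours — each event is 8 hours after the previous one.
2010-02-04 08:00 + 8 h = 2010-02-04 16:00.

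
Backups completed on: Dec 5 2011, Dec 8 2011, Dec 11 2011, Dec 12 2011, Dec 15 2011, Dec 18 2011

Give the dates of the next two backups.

Dec 19 2011, Dec 22 2011

Every event lands on a Monday or Thursday or Sunday (gaps cycle 3, 3, 1, 3, 3).
So the schedule is: every Monday, Thursday and Sunday.
Next Monday: Dec 19 2011.
Next Thursday: Dec 22 2011.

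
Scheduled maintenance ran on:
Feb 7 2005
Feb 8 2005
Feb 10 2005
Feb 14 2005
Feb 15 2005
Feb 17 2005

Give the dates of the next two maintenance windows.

Every event lands on a Monday or Tuesday or Thursday (gaps cycle 1, 2, 4, 1, 2).
So the schedule is: every Monday, Tuesday and Thursday.
Next Monday: Feb 21 2005.
The following Tuesday is Feb 22 2005.

Feb 21 2005, Feb 22 2005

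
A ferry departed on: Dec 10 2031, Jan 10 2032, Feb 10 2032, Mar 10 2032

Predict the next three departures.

Apr 10 2032, May 10 2032, Jun 10 2032

Gaps: 31, 31, 29 days — not constant. Every event is on the 10th of the month.
Pattern: the 10th of each month.
April 2032: Apr 10 2032.
Next: May 2032 → May 10 2032.
Next: June 2032 → Jun 10 2032.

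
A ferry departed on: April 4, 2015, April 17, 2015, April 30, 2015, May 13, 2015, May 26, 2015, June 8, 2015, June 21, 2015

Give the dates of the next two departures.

Every event comes 13 days after the last (13, 13, 13, 13, 13, 13).
June 21, 2015 + 13 days = July 4, 2015.
July 4, 2015 + 13 days = July 17, 2015.

July 4, 2015; July 17, 2015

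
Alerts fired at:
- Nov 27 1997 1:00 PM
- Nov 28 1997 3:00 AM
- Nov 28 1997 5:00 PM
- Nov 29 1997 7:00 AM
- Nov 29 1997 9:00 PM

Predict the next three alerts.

Nov 30 1997 11:00 AM, Dec 1 1997 1:00 AM, Dec 1 1997 3:00 PM

Gaps: 14, 14, 14, 14 hours — each event is 14 hours after the previous one.
Nov 29 1997 9:00 PM + 14 h = Nov 30 1997 11:00 AM.
Nov 30 1997 11:00 AM + 14 h = Dec 1 1997 1:00 AM.
Dec 1 1997 1:00 AM + 14 h = Dec 1 1997 3:00 PM.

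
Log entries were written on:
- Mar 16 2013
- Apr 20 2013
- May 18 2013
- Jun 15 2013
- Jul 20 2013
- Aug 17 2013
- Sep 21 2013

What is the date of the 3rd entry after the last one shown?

These are Saturdays at 28- or 35-day spacing (35, 28, 28, 35, 28, 35).
The pattern: 3rd Saturday of the month.
3rd Saturday of October 2013: Oct 19 2013.
3rd Saturday of November 2013: Nov 16 2013.
3rd Saturday of December 2013: Dec 21 2013.

Dec 21 2013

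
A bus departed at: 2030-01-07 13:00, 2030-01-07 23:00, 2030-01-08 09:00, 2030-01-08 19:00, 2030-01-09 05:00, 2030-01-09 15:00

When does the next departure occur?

2030-01-10 01:00

Gaps: 10, 10, 10, 10, 10 hours — each event is 10 hours after the previous one.
2030-01-09 15:00 + 10 h = 2030-01-10 01:00.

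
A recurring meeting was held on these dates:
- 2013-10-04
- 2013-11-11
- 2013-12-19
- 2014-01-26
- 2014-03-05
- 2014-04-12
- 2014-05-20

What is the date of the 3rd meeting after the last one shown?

The spacing is 38, 38, 38, 38, 38, 38 days — always 38 days.
2014-05-20 + 38 days = 2014-06-27.
2014-06-27 + 38 days = 2014-08-04.
2014-08-04 + 38 days = 2014-09-11.

2014-09-11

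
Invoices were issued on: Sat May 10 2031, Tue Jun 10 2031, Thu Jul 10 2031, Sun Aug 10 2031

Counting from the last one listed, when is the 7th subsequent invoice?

Wed Mar 10 2032

The day-of-month is always 10 (31, 30, 31 days between events).
So this recurs on the 10th of each month.
September 2031: Wed Sep 10 2031.
October 2031: Fri Oct 10 2031.
Next: November 2031 → Mon Nov 10 2031.
December 2031: Wed Dec 10 2031.
January 2032: Sat Jan 10 2032.
February 2032: Tue Feb 10 2032.
March 2032: Wed Mar 10 2032.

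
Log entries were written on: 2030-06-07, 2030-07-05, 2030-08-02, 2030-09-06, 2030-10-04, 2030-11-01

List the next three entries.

These are Fridays at 28- or 35-day spacing (28, 28, 35, 28, 28).
The pattern: 1st Friday of the month.
December 2030 — 1st Friday is 2030-12-06.
January 2031 — 1st Friday is 2031-01-03.
February 2031 — 1st Friday is 2031-02-07.

2030-12-06, 2031-01-03, 2031-02-07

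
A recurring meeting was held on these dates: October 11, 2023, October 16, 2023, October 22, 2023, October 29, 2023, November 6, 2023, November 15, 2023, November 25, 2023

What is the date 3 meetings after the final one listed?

December 31, 2023

Gaps: 5, 6, 7, 8, 9, 10 days — each gap is 1 larger than the previous one.
Next gap: 11 days. November 25, 2023 + 11 days = December 6, 2023.
Next gap: 12 days. December 6, 2023 + 12 days = December 18, 2023.
Next gap: 13 days. December 18, 2023 + 13 days = December 31, 2023.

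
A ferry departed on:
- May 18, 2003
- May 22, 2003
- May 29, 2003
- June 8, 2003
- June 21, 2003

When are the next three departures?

July 7, 2003; July 26, 2003; August 17, 2003

Intervals are 4, 7, 10, 13 days — an arithmetic progression with common difference 3.
Next gap: 16 days. June 21, 2003 + 16 days = July 7, 2003.
Next gap: 19 days. July 7, 2003 + 19 days = July 26, 2003.
Next gap: 22 days. July 26, 2003 + 22 days = August 17, 2003.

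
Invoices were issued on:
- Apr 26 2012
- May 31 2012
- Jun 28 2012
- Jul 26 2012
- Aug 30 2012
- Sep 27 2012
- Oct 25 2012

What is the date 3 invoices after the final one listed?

All Thursdays; the gaps (35, 28, 28, 35, 28, 28) vary with month length.
This is the last Thursday of each month.
Last Thursday of November 2012: Nov 29 2012.
Last Thursday of December 2012: Dec 27 2012.
Last Thursday of January 2013: Jan 31 2013.

Jan 31 2013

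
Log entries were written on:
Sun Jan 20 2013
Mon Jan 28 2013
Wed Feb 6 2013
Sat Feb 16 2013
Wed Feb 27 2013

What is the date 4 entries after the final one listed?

Intervals are 8, 9, 10, 11 days — an arithmetic progression with common difference 1.
Next gap: 12 days. Wed Feb 27 2013 + 12 days = Mon Mar 11 2013.
Next gap: 13 days. Mon Mar 11 2013 + 13 days = Sun Mar 24 2013.
Next gap: 14 days. Sun Mar 24 2013 + 14 days = Sun Apr 7 2013.
Next gap: 15 days. Sun Apr 7 2013 + 15 days = Mon Apr 22 2013.

Mon Apr 22 2013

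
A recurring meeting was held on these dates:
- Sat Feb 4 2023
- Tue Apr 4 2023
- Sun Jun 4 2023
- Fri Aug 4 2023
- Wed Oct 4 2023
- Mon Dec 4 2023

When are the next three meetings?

Sun Feb 4 2024, Thu Apr 4 2024, Tue Jun 4 2024

Gaps: 59, 61, 61, 61, 61 days — not constant. Every event is on the 4th of the month.
Pattern: the 4th of every 2 months.
February 2024: Sun Feb 4 2024.
April 2024: Thu Apr 4 2024.
June 2024: Tue Jun 4 2024.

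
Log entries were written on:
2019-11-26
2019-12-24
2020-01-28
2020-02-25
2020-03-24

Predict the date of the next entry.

2020-04-28

These are Tuesdays at 28- or 35-day spacing (28, 35, 28, 28).
The pattern: 4th Tuesday of the month.
April 2020 — 4th Tuesday is 2020-04-28.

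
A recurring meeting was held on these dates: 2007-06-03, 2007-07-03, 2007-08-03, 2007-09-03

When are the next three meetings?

The day-of-month is always 3 (30, 31, 31 days between events).
So this recurs on the 3rd of each month.
Next: October 2007 → 2007-10-03.
Next: November 2007 → 2007-11-03.
December 2007: 2007-12-03.

2007-10-03, 2007-11-03, 2007-12-03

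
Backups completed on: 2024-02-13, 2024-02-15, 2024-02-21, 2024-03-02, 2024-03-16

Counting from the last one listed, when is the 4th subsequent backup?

The spacing grows by 4 each time: 2, 6, 10, 14 days.
Next gap: 18 days. 2024-03-16 + 18 days = 2024-04-03.
Next gap: 22 days. 2024-04-03 + 22 days = 2024-04-25.
Next gap: 26 days. 2024-04-25 + 26 days = 2024-05-21.
Next gap: 30 days. 2024-05-21 + 30 days = 2024-06-20.

2024-06-20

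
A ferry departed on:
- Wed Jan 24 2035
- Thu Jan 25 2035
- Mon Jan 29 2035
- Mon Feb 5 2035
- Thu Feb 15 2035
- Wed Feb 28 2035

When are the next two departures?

Fri Mar 16 2035, Wed Apr 4 2035

Gaps: 1, 4, 7, 10, 13 days — each gap is 3 larger than the previous one.
Next gap: 16 days. Wed Feb 28 2035 + 16 days = Fri Mar 16 2035.
Next gap: 19 days. Fri Mar 16 2035 + 19 days = Wed Apr 4 2035.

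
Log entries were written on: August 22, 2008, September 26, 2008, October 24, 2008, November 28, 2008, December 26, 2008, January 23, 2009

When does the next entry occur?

February 27, 2009

All dates are Fridays, 35, 28, 35, 28, 28 days apart.
Specifically, the 4th Friday of each month.
February 2009 — 4th Friday is February 27, 2009.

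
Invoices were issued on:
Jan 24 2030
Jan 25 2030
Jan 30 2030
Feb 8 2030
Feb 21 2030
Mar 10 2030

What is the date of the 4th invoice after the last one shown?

Gaps: 1, 5, 9, 13, 17 days — each gap is 4 larger than the previous one.
Next gap: 21 days. Mar 10 2030 + 21 days = Mar 31 2030.
Next gap: 25 days. Mar 31 2030 + 25 days = Apr 25 2030.
Next gap: 29 days. Apr 25 2030 + 29 days = May 24 2030.
Next gap: 33 days. May 24 2030 + 33 days = Jun 26 2030.

Jun 26 2030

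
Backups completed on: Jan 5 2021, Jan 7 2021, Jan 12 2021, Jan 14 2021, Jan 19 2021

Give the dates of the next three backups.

Jan 21 2021, Jan 26 2021, Jan 28 2021

Gaps: 2, 5, 2, 5 days — not constant, but cyclic with period 2.
The events fall on every Tuesday and Thursday.
The following Thursday is Jan 21 2021.
Next Tuesday: Jan 26 2021.
Next Thursday: Jan 28 2021.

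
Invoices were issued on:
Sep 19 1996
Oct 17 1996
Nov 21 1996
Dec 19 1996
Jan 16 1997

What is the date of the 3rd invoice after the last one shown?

Gaps: 28, 35, 28, 28 days — a mix of 28 and 35. Every date is a Thursday.
Each is the 3rd Thursday of its month.
February 1997 — 3rd Thursday is Feb 20 1997.
March 1997 — 3rd Thursday is Mar 20 1997.
April 1997 — 3rd Thursday is Apr 17 1997.

Apr 17 1997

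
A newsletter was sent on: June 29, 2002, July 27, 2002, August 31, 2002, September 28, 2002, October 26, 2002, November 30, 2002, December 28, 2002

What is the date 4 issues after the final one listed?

April 26, 2003

All Saturdays; the gaps (28, 35, 28, 28, 35, 28) vary with month length.
This is the last Saturday of each month.
January 2003 ends with Saturday January 25, 2003.
Last Saturday of February 2003: February 22, 2003.
March 2003 ends with Saturday March 29, 2003.
Last Saturday of April 2003: April 26, 2003.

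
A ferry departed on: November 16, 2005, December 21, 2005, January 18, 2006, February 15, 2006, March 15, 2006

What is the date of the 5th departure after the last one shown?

These are Wednesdays at 28- or 35-day spacing (35, 28, 28, 28).
The pattern: 3rd Wednesday of the month.
3rd Wednesday of April 2006: April 19, 2006.
May 2006 — 3rd Wednesday is May 17, 2006.
June 2006 — 3rd Wednesday is June 21, 2006.
3rd Wednesday of July 2006: July 19, 2006.
3rd Wednesday of August 2006: August 16, 2006.

August 16, 2006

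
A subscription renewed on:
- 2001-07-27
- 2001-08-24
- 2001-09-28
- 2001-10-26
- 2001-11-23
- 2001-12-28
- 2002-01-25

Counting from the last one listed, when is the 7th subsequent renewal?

2002-08-23

Gaps: 28, 35, 28, 28, 35, 28 days — a mix of 28 and 35. Every date is a Friday.
Each is the 4th Friday of its month.
February 2002 — 4th Friday is 2002-02-22.
March 2002 — 4th Friday is 2002-03-22.
4th Friday of April 2002: 2002-04-26.
4th Friday of May 2002: 2002-05-24.
4th Friday of June 2002: 2002-06-28.
July 2002 — 4th Friday is 2002-07-26.
4th Friday of August 2002: 2002-08-23.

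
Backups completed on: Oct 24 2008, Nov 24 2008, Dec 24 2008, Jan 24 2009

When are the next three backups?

Each date is the 24th; the gaps (31, 30, 31) track the month lengths.
The rule is the 24th of each month.
Next: February 2009 → Feb 24 2009.
March 2009: Mar 24 2009.
Next: April 2009 → Apr 24 2009.

Feb 24 2009, Mar 24 2009, Apr 24 2009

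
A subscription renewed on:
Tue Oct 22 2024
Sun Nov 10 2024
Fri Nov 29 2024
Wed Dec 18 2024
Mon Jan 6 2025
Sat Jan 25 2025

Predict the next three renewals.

Thu Feb 13 2025, Tue Mar 4 2025, Sun Mar 23 2025

Every event comes 19 days after the last (19, 19, 19, 19, 19).
Sat Jan 25 2025 + 19 days = Thu Feb 13 2025.
Thu Feb 13 2025 + 19 days = Tue Mar 4 2025.
Tue Mar 4 2025 + 19 days = Sun Mar 23 2025.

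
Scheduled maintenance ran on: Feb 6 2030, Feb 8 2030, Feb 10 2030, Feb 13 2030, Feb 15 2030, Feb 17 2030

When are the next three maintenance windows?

Feb 20 2030, Feb 22 2030, Feb 24 2030

Every event lands on a Wednesday or Friday or Sunday (gaps cycle 2, 2, 3, 2, 2).
So the schedule is: every Wednesday, Friday and Sunday.
The following Wednesday is Feb 20 2030.
The following Friday is Feb 22 2030.
Next Sunday: Feb 24 2030.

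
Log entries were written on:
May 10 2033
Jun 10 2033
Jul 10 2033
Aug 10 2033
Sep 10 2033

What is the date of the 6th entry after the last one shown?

Mar 10 2034

The day-of-month is always 10 (31, 30, 31, 31 days between events).
So this recurs on the 10th of each month.
October 2033: Oct 10 2033.
November 2033: Nov 10 2033.
December 2033: Dec 10 2033.
Next: January 2034 → Jan 10 2034.
February 2034: Feb 10 2034.
March 2034: Mar 10 2034.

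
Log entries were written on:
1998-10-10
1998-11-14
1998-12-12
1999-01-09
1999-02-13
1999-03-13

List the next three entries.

Gaps: 35, 28, 28, 35, 28 days — a mix of 28 and 35. Every date is a Saturday.
Each is the 2nd Saturday of its month.
April 1999 — 2nd Saturday is 1999-04-10.
2nd Saturday of May 1999: 1999-05-08.
June 1999 — 2nd Saturday is 1999-06-12.

1999-04-10, 1999-05-08, 1999-06-12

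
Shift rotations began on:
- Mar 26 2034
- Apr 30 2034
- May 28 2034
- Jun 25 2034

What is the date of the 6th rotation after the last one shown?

Dec 31 2034

These are Sundays with 35, 28, 28-day gaps.
Each is the final Sunday of its month — Apr 30 2034 is past the 28th, so '4th Sunday' doesn't fit.
July 2034 ends with Sunday Jul 30 2034.
August 2034 ends with Sunday Aug 27 2034.
Last Sunday of September 2034: Sep 24 2034.
October 2034 ends with Sunday Oct 29 2034.
Last Sunday of November 2034: Nov 26 2034.
December 2034 ends with Sunday Dec 31 2034.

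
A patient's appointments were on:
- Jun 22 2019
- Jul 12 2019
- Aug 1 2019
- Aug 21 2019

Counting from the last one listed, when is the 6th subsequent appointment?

Dec 19 2019

Gaps between consecutive events: 20, 20, 20 days — a constant 20-day interval.
Aug 21 2019 + 20 days = Sep 10 2019.
Sep 10 2019 + 20 days = Sep 30 2019.
Sep 30 2019 + 20 days = Oct 20 2019.
Oct 20 2019 + 20 days = Nov 9 2019.
Nov 9 2019 + 20 days = Nov 29 2019.
Nov 29 2019 + 20 days = Dec 19 2019.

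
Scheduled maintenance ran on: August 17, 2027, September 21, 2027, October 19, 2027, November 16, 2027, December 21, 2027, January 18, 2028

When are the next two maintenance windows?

February 15, 2028; March 21, 2028

All dates are Tuesdays, 35, 28, 28, 35, 28 days apart.
Specifically, the 3rd Tuesday of each month.
3rd Tuesday of February 2028: February 15, 2028.
March 2028 — 3rd Tuesday is March 21, 2028.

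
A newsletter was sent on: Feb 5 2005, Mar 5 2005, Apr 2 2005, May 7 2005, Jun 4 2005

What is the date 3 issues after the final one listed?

These are Saturdays at 28- or 35-day spacing (28, 28, 35, 28).
The pattern: 1st Saturday of the month.
1st Saturday of July 2005: Jul 2 2005.
1st Saturday of August 2005: Aug 6 2005.
September 2005 — 1st Saturday is Sep 3 2005.

Sep 3 2005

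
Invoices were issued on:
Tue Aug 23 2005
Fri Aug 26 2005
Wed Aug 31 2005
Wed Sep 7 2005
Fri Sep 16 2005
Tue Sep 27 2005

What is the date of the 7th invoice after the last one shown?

The spacing grows by 2 each time: 3, 5, 7, 9, 11 days.
Next gap: 13 days. Tue Sep 27 2005 + 13 days = Mon Oct 10 2005.
Next gap: 15 days. Mon Oct 10 2005 + 15 days = Tue Oct 25 2005.
Next gap: 17 days. Tue Oct 25 2005 + 17 days = Fri Nov 11 2005.
Next gap: 19 days. Fri Nov 11 2005 + 19 days = Wed Nov 30 2005.
Next gap: 21 days. Wed Nov 30 2005 + 21 days = Wed Dec 21 2005.
Next gap: 23 days. Wed Dec 21 2005 + 23 days = Fri Jan 13 2006.
Next gap: 25 days. Fri Jan 13 2006 + 25 days = Tue Feb 7 2006.

Tue Feb 7 2006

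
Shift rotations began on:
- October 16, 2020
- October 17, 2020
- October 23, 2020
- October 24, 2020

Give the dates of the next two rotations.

October 30, 2020; October 31, 2020

Every event lands on a Friday or Saturday (gaps cycle 1, 6, 1).
So the schedule is: every Friday and Saturday.
The following Friday is October 30, 2020.
Next Saturday: October 31, 2020.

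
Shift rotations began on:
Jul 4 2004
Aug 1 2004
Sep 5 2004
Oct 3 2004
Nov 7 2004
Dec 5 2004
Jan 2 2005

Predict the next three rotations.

All dates are Sundays, 28, 35, 28, 35, 28, 28 days apart.
Specifically, the 1st Sunday of each month.
February 2005 — 1st Sunday is Feb 6 2005.
1st Sunday of March 2005: Mar 6 2005.
April 2005 — 1st Sunday is Apr 3 2005.

Feb 6 2005, Mar 6 2005, Apr 3 2005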